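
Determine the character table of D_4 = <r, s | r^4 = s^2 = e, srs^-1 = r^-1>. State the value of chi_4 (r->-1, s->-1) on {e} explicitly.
Conjugacy classes: {e} of size 1, {r^2} of size 1, {r^1, r^3} of size 2, {s, sr^2, ...} of size 2, {sr, sr^3, ...} of size 2.
Character table:
  irrep \ class              {e} (size 1)  {r^2} (size 1)  {r^1, r^3} (size 2)  {s, sr^2, ...} (size 2)  {sr, sr^3, ...} (size 2)
  chi_1 (triv)               1             1               1                    1                        1                       
  chi_2 (sign: r->1, s->-1)  1             1               1                    -1                       -1                      
  chi_3 (r->-1, s->1)        1             1               -1                   1                        -1                      
  chi_4 (r->-1, s->-1)       1             1               -1                   -1                       1                       
  chi_5 (2d, j=1)            2             -2              0                    0                        0                       

Spot check: chi_4 (r->-1, s->-1) on {e} = 1.

Why: D_4 has order 2*4 = 8 with 5 conjugacy classes, hence 5 irreducibles. Sum of squared dims 1 + 1 + 1 + 1 + 4 = 8 = |G|. Linear characters come from the abelianisation; the 2-dimensional irreps have character r^k -> 2*cos(2*pi*j*k/4), reflections -> 0.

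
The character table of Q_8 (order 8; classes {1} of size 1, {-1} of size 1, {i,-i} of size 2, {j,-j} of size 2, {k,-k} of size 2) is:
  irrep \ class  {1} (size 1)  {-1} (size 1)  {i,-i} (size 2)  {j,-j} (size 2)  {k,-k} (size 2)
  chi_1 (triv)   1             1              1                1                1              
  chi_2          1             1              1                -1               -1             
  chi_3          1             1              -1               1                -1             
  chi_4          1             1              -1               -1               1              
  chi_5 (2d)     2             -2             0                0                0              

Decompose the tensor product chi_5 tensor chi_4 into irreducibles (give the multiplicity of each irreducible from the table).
chi_5 tensor chi_4 = chi_5 (all other irreducibles have multiplicity 0).

Reasoning: The character of a tensor product is the pointwise product (chi_5 * chi_4)(C) = chi_5(C) * chi_4(C):
  {1}: (2)*(1), {-1}: (-2)*(1), {i,-i}: (0)*(-1), {j,-j}: (0)*(-1), {k,-k}: (0)*(1)
so (chi_5 * chi_4) takes values
  {1} -> 2, {-1} -> -2, {i,-i} -> 0, {j,-j} -> 0, {k,-k} -> 0.
Now take the inner product of this character with each irreducible chi from the table, <chi_5*chi_4, chi> = (1/8) sum_C |C| (chi_5*chi_4)(C) conj(chi(C)):
  <chi_5*chi_4, chi_1> = (1/8)[1*(2)*conj(1) + 1*(-2)*conj(1) + 2*(0)*conj(1) + 2*(0)*conj(1) + 2*(0)*conj(1)]
      = (1/8)[(2) + (-2) + (0) + (0) + (0)] = 0/8 = 0
  <chi_5*chi_4, chi_2> = (1/8)[1*(2)*conj(1) + 1*(-2)*conj(1) + 2*(0)*conj(1) + 2*(0)*conj(-1) + 2*(0)*conj(-1)]
      = (1/8)[(2) + (-2) + (0) + (0) + (0)] = 0/8 = 0
  <chi_5*chi_4, chi_3> = (1/8)[1*(2)*conj(1) + 1*(-2)*conj(1) + 2*(0)*conj(-1) + 2*(0)*conj(1) + 2*(0)*conj(-1)]
      = (1/8)[(2) + (-2) + (0) + (0) + (0)] = 0/8 = 0
  <chi_5*chi_4, chi_4> = (1/8)[1*(2)*conj(1) + 1*(-2)*conj(1) + 2*(0)*conj(-1) + 2*(0)*conj(-1) + 2*(0)*conj(1)]
      = (1/8)[(2) + (-2) + (0) + (0) + (0)] = 0/8 = 0
  <chi_5*chi_4, chi_5> = (1/8)[1*(2)*conj(2) + 1*(-2)*conj(-2) + 2*(0)*conj(0) + 2*(0)*conj(0) + 2*(0)*conj(0)]
      = (1/8)[(4) + (4) + (0) + (0) + (0)] = 8/8 = 1
Hence the multiplicities are chi_5: 1. Dimension check: dim(chi_5)*dim(chi_4) = 2*1 = 2 and sum (mult * dim) = 1*2 = 2.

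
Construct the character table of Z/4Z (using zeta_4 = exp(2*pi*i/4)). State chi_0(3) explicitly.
Character table of Z/4Z (irreps indexed chi_0,...,chi_3 with chi_k(m) = zeta_4^(k*m), zeta_4 = exp(2*pi*i/4)):
  irrep \ class  {0} (size 1)  {1} (size 1)  {2} (size 1)  {3} (size 1)
  chi_0          1             1             1             1           
  chi_1          1             I             -1            -I          
  chi_2          1             -1            1             -1          
  chi_3          1             -I            -1            I           

Spot check: chi_0(3) = zeta_4^(0*3) = zeta_4^0 = 1.

Why: Z/4Z is abelian, so all 4 irreducible complex representations are 1-dimensional. They are given by chi_k(m) = zeta_4^(k*m) for k = 0,...,3. Row orthogonality: sum_m chi_k(m) conj(chi_l(m)) = 4 * [k = l].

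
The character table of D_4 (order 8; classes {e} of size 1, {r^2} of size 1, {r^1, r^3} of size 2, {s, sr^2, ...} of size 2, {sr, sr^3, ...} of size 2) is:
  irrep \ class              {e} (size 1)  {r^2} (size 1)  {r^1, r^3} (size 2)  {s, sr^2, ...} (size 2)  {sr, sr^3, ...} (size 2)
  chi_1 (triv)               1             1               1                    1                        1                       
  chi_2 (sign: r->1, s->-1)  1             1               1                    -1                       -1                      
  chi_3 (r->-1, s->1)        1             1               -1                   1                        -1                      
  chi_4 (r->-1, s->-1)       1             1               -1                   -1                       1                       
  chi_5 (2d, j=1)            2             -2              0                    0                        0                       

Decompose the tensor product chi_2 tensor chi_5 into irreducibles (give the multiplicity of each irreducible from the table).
chi_2 tensor chi_5 = chi_5 (all other irreducibles have multiplicity 0).

Solution. The character of a tensor product is the pointwise product (chi_2 * chi_5)(C) = chi_2(C) * chi_5(C):
  {e}: (1)*(2), {r^2}: (1)*(-2), {r^1, r^3}: (1)*(0), {s, sr^2, ...}: (-1)*(0), {sr, sr^3, ...}: (-1)*(0)
so (chi_2 * chi_5) takes values
  {e} -> 2, {r^2} -> -2, {r^1, r^3} -> 0, {s, sr^2, ...} -> 0, {sr, sr^3, ...} -> 0.
Now take the inner product of this character with each irreducible chi from the table, <chi_2*chi_5, chi> = (1/8) sum_C |C| (chi_2*chi_5)(C) conj(chi(C)):
  <chi_2*chi_5, chi_1> = (1/8)[1*(2)*conj(1) + 1*(-2)*conj(1) + 2*(0)*conj(1) + 2*(0)*conj(1) + 2*(0)*conj(1)]
      = (1/8)[(2) + (-2) + (0) + (0) + (0)] = 0/8 = 0
  <chi_2*chi_5, chi_2> = (1/8)[1*(2)*conj(1) + 1*(-2)*conj(1) + 2*(0)*conj(1) + 2*(0)*conj(-1) + 2*(0)*conj(-1)]
      = (1/8)[(2) + (-2) + (0) + (0) + (0)] = 0/8 = 0
  <chi_2*chi_5, chi_3> = (1/8)[1*(2)*conj(1) + 1*(-2)*conj(1) + 2*(0)*conj(-1) + 2*(0)*conj(1) + 2*(0)*conj(-1)]
      = (1/8)[(2) + (-2) + (0) + (0) + (0)] = 0/8 = 0
  <chi_2*chi_5, chi_4> = (1/8)[1*(2)*conj(1) + 1*(-2)*conj(1) + 2*(0)*conj(-1) + 2*(0)*conj(-1) + 2*(0)*conj(1)]
      = (1/8)[(2) + (-2) + (0) + (0) + (0)] = 0/8 = 0
  <chi_2*chi_5, chi_5> = (1/8)[1*(2)*conj(2) + 1*(-2)*conj(-2) + 2*(0)*conj(0) + 2*(0)*conj(0) + 2*(0)*conj(0)]
      = (1/8)[(4) + (4) + (0) + (0) + (0)] = 8/8 = 1
Hence the multiplicities are chi_5: 1. Dimension check: dim(chi_2)*dim(chi_5) = 1*2 = 2 and sum (mult * dim) = 1*2 = 2.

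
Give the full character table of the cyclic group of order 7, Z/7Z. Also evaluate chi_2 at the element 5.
Character table of Z/7Z (irreps indexed chi_0,...,chi_6 with chi_k(m) = zeta_7^(k*m), zeta_7 = exp(2*pi*i/7)):
  irrep \ class  {0} (size 1)  {1} (size 1)    {2} (size 1)    {3} (size 1)    {4} (size 1)    {5} (size 1)    {6} (size 1)  
  chi_0          1             1               1               1               1               1               1             
  chi_1          1             exp(2*I*pi/7)   exp(4*I*pi/7)   exp(6*I*pi/7)   exp(-6*I*pi/7)  exp(-4*I*pi/7)  exp(-2*I*pi/7)
  chi_2          1             exp(4*I*pi/7)   exp(-6*I*pi/7)  exp(-2*I*pi/7)  exp(2*I*pi/7)   exp(6*I*pi/7)   exp(-4*I*pi/7)
  chi_3          1             exp(6*I*pi/7)   exp(-2*I*pi/7)  exp(4*I*pi/7)   exp(-4*I*pi/7)  exp(2*I*pi/7)   exp(-6*I*pi/7)
  chi_4          1             exp(-6*I*pi/7)  exp(2*I*pi/7)   exp(-4*I*pi/7)  exp(4*I*pi/7)   exp(-2*I*pi/7)  exp(6*I*pi/7) 
  chi_5          1             exp(-4*I*pi/7)  exp(6*I*pi/7)   exp(2*I*pi/7)   exp(-2*I*pi/7)  exp(-6*I*pi/7)  exp(4*I*pi/7) 
  chi_6          1             exp(-2*I*pi/7)  exp(-4*I*pi/7)  exp(-6*I*pi/7)  exp(6*I*pi/7)   exp(4*I*pi/7)   exp(2*I*pi/7) 

Spot check: chi_2(5) = zeta_7^(2*5) = zeta_7^10 = exp(6*I*pi/7).

Z/7Z is abelian, so all 7 irreducible complex representations are 1-dimensional. They are given by chi_k(m) = zeta_7^(k*m) for k = 0,...,6. Row orthogonality: sum_m chi_k(m) conj(chi_l(m)) = 7 * [k = l].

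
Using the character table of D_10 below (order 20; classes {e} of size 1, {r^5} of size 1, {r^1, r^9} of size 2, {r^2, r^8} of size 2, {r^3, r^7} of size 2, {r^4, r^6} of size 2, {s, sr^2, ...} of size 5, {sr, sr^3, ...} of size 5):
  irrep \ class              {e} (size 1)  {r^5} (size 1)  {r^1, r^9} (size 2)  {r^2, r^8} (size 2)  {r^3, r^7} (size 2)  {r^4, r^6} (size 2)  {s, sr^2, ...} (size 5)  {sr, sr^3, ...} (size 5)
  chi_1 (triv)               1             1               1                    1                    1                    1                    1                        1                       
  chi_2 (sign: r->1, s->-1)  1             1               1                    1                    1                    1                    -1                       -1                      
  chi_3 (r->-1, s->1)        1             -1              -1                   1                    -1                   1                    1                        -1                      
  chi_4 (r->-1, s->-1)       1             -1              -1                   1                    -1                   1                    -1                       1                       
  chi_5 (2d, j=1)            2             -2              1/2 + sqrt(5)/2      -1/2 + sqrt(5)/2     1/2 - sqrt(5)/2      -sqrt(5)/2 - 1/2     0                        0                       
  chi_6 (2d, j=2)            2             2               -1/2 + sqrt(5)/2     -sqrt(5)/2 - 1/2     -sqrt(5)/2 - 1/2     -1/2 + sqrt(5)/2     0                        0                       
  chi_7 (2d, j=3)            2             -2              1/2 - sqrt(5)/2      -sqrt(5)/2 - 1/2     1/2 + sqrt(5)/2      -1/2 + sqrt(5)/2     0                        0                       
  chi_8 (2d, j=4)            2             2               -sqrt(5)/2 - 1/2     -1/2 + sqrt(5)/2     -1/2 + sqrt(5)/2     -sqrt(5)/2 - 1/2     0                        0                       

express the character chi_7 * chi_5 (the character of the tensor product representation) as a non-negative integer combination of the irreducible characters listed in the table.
chi_7 tensor chi_5 = chi_6 + chi_8 (all other irreducibles have multiplicity 0).

Justification: The character of a tensor product is the pointwise product (chi_7 * chi_5)(C) = chi_7(C) * chi_5(C):
  {e}: (2)*(2), {r^5}: (-2)*(-2), {r^1, r^9}: (1/2 - sqrt(5)/2)*(1/2 + sqrt(5)/2), {r^2, r^8}: (-sqrt(5)/2 - 1/2)*(-1/2 + sqrt(5)/2), {r^3, r^7}: (1/2 + sqrt(5)/2)*(1/2 - sqrt(5)/2), {r^4, r^6}: (-1/2 + sqrt(5)/2)*(-sqrt(5)/2 - 1/2), {s, sr^2, ...}: (0)*(0), {sr, sr^3, ...}: (0)*(0)
so (chi_7 * chi_5) takes values
  {e} -> 4, {r^5} -> 4, {r^1, r^9} -> -1, {r^2, r^8} -> -1, {r^3, r^7} -> -1, {r^4, r^6} -> -1, {s, sr^2, ...} -> 0, {sr, sr^3, ...} -> 0.
Now take the inner product of this character with each irreducible chi from the table, <chi_7*chi_5, chi> = (1/20) sum_C |C| (chi_7*chi_5)(C) conj(chi(C)):
  <chi_7*chi_5, chi_1> = (1/20)[1*(4)*conj(1) + 1*(4)*conj(1) + 2*(-1)*conj(1) + 2*(-1)*conj(1) + 2*(-1)*conj(1) + 2*(-1)*conj(1) + 5*(0)*conj(1) + 5*(0)*conj(1)]
      = (1/20)[(4) + (4) + (-2) + (-2) + (-2) + (-2) + (0) + (0)] = 0/20 = 0
  <chi_7*chi_5, chi_2> = (1/20)[1*(4)*conj(1) + 1*(4)*conj(1) + 2*(-1)*conj(1) + 2*(-1)*conj(1) + 2*(-1)*conj(1) + 2*(-1)*conj(1) + 5*(0)*conj(-1) + 5*(0)*conj(-1)]
      = (1/20)[(4) + (4) + (-2) + (-2) + (-2) + (-2) + (0) + (0)] = 0/20 = 0
  <chi_7*chi_5, chi_3> = (1/20)[1*(4)*conj(1) + 1*(4)*conj(-1) + 2*(-1)*conj(-1) + 2*(-1)*conj(1) + 2*(-1)*conj(-1) + 2*(-1)*conj(1) + 5*(0)*conj(1) + 5*(0)*conj(-1)]
      = (1/20)[(4) + (-4) + (2) + (-2) + (2) + (-2) + (0) + (0)] = 0/20 = 0
  <chi_7*chi_5, chi_4> = (1/20)[1*(4)*conj(1) + 1*(4)*conj(-1) + 2*(-1)*conj(-1) + 2*(-1)*conj(1) + 2*(-1)*conj(-1) + 2*(-1)*conj(1) + 5*(0)*conj(-1) + 5*(0)*conj(1)]
      = (1/20)[(4) + (-4) + (2) + (-2) + (2) + (-2) + (0) + (0)] = 0/20 = 0
  <chi_7*chi_5, chi_5> = (1/20)[1*(4)*conj(2) + 1*(4)*conj(-2) + 2*(-1)*conj(1/2 + sqrt(5)/2) + 2*(-1)*conj(-1/2 + sqrt(5)/2) + 2*(-1)*conj(1/2 - sqrt(5)/2) + 2*(-1)*conj(-sqrt(5)/2 - 1/2) + 5*(0)*conj(0) + 5*(0)*conj(0)]
      = (1/20)[(8) + (-8) + (-sqrt(5) - 1) + (1 - sqrt(5)) + (-1 + sqrt(5)) + (1 + sqrt(5)) + (0) + (0)] = 0/20 = 0
  <chi_7*chi_5, chi_6> = (1/20)[1*(4)*conj(2) + 1*(4)*conj(2) + 2*(-1)*conj(-1/2 + sqrt(5)/2) + 2*(-1)*conj(-sqrt(5)/2 - 1/2) + 2*(-1)*conj(-sqrt(5)/2 - 1/2) + 2*(-1)*conj(-1/2 + sqrt(5)/2) + 5*(0)*conj(0) + 5*(0)*conj(0)]
      = (1/20)[(8) + (8) + (1 - sqrt(5)) + (1 + sqrt(5)) + (1 + sqrt(5)) + (1 - sqrt(5)) + (0) + (0)] = 20/20 = 1
  <chi_7*chi_5, chi_7> = (1/20)[1*(4)*conj(2) + 1*(4)*conj(-2) + 2*(-1)*conj(1/2 - sqrt(5)/2) + 2*(-1)*conj(-sqrt(5)/2 - 1/2) + 2*(-1)*conj(1/2 + sqrt(5)/2) + 2*(-1)*conj(-1/2 + sqrt(5)/2) + 5*(0)*conj(0) + 5*(0)*conj(0)]
      = (1/20)[(8) + (-8) + (-1 + sqrt(5)) + (1 + sqrt(5)) + (-sqrt(5) - 1) + (1 - sqrt(5)) + (0) + (0)] = 0/20 = 0
  <chi_7*chi_5, chi_8> = (1/20)[1*(4)*conj(2) + 1*(4)*conj(2) + 2*(-1)*conj(-sqrt(5)/2 - 1/2) + 2*(-1)*conj(-1/2 + sqrt(5)/2) + 2*(-1)*conj(-1/2 + sqrt(5)/2) + 2*(-1)*conj(-sqrt(5)/2 - 1/2) + 5*(0)*conj(0) + 5*(0)*conj(0)]
      = (1/20)[(8) + (8) + (1 + sqrt(5)) + (1 - sqrt(5)) + (1 - sqrt(5)) + (1 + sqrt(5)) + (0) + (0)] = 20/20 = 1
Hence the multiplicities are chi_6: 1, chi_8: 1. Dimension check: dim(chi_7)*dim(chi_5) = 2*2 = 4 and sum (mult * dim) = 1*2 + 1*2 = 4.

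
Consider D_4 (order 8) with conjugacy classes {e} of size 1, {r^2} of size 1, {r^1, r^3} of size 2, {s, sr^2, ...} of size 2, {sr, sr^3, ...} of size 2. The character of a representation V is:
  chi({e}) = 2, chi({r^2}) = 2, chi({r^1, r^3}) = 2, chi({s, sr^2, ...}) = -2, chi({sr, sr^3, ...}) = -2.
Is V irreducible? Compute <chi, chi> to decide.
Not irreducible (reducible): <chi, chi> = 4 > 1.

Solution. <chi, chi> = (1/|G|) sum_C |C| * |chi(C)|^2 = (1/8)[1*|2|^2 + 1*|2|^2 + 2*|2|^2 + 2*|-2|^2 + 2*|-2|^2]
  = (1/8)[(4) + (4) + (8) + (8) + (8)] = 32/8 = 4.
A character is irreducible iff <chi, chi> = 1, so this representation is reducible.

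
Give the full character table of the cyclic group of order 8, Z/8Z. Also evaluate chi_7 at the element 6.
Character table of Z/8Z (irreps indexed chi_0,...,chi_7 with chi_k(m) = zeta_8^(k*m), zeta_8 = exp(2*pi*i/8)):
  irrep \ class  {0} (size 1)  {1} (size 1)    {2} (size 1)  {3} (size 1)    {4} (size 1)  {5} (size 1)    {6} (size 1)  {7} (size 1)  
  chi_0          1             1               1             1               1             1               1             1             
  chi_1          1             exp(I*pi/4)     I             exp(3*I*pi/4)   -1            exp(-3*I*pi/4)  -I            exp(-I*pi/4)  
  chi_2          1             I               -1            -I              1             I               -1            -I            
  chi_3          1             exp(3*I*pi/4)   -I            exp(I*pi/4)     -1            exp(-I*pi/4)    I             exp(-3*I*pi/4)
  chi_4          1             -1              1             -1              1             -1              1             -1            
  chi_5          1             exp(-3*I*pi/4)  I             exp(-I*pi/4)    -1            exp(I*pi/4)     -I            exp(3*I*pi/4) 
  chi_6          1             -I              -1            I               1             -I              -1            I             
  chi_7          1             exp(-I*pi/4)    -I            exp(-3*I*pi/4)  -1            exp(3*I*pi/4)   I             exp(I*pi/4)   

Spot check: chi_7(6) = zeta_8^(7*6) = zeta_8^42 = I.

Why: Z/8Z is abelian, so all 8 irreducible complex representations are 1-dimensional. They are given by chi_k(m) = zeta_8^(k*m) for k = 0,...,7. Row orthogonality: sum_m chi_k(m) conj(chi_l(m)) = 8 * [k = l].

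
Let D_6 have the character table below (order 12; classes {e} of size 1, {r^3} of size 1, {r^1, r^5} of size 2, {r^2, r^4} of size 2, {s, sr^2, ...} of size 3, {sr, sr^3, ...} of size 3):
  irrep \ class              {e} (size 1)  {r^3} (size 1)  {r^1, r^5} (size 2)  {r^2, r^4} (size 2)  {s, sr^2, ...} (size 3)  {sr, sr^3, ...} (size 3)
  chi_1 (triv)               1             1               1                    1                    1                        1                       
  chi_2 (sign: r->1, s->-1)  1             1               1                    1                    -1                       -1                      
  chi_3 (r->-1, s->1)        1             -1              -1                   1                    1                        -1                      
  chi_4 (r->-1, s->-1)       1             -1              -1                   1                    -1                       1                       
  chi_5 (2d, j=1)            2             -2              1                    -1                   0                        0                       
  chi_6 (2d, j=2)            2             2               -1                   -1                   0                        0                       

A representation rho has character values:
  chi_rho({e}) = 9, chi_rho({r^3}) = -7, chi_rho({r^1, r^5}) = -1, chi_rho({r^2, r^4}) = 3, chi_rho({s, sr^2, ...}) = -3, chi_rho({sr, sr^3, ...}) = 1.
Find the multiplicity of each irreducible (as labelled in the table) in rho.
Multiplicities: chi_1: 0, chi_2: 1, chi_3: 1, chi_4: 3, chi_5: 2, chi_6: 0.

Derivation: Use <chi_rho, chi> = (1/|G|) sum_C |C| * chi_rho(C) * conj(chi(C)) with |G| = 12 for each irreducible chi in the table:
  <chi_rho, chi_1> = (1/12)[1*(9)*conj(1) + 1*(-7)*conj(1) + 2*(-1)*conj(1) + 2*(3)*conj(1) + 3*(-3)*conj(1) + 3*(1)*conj(1)]
      = (1/12)[(9) + (-7) + (-2) + (6) + (-9) + (3)] = 0/12 = 0
  <chi_rho, chi_2> = (1/12)[1*(9)*conj(1) + 1*(-7)*conj(1) + 2*(-1)*conj(1) + 2*(3)*conj(1) + 3*(-3)*conj(-1) + 3*(1)*conj(-1)]
      = (1/12)[(9) + (-7) + (-2) + (6) + (9) + (-3)] = 12/12 = 1
  <chi_rho, chi_3> = (1/12)[1*(9)*conj(1) + 1*(-7)*conj(-1) + 2*(-1)*conj(-1) + 2*(3)*conj(1) + 3*(-3)*conj(1) + 3*(1)*conj(-1)]
      = (1/12)[(9) + (7) + (2) + (6) + (-9) + (-3)] = 12/12 = 1
  <chi_rho, chi_4> = (1/12)[1*(9)*conj(1) + 1*(-7)*conj(-1) + 2*(-1)*conj(-1) + 2*(3)*conj(1) + 3*(-3)*conj(-1) + 3*(1)*conj(1)]
      = (1/12)[(9) + (7) + (2) + (6) + (9) + (3)] = 36/12 = 3
  <chi_rho, chi_5> = (1/12)[1*(9)*conj(2) + 1*(-7)*conj(-2) + 2*(-1)*conj(1) + 2*(3)*conj(-1) + 3*(-3)*conj(0) + 3*(1)*conj(0)]
      = (1/12)[(18) + (14) + (-2) + (-6) + (0) + (0)] = 24/12 = 2
  <chi_rho, chi_6> = (1/12)[1*(9)*conj(2) + 1*(-7)*conj(2) + 2*(-1)*conj(-1) + 2*(3)*conj(-1) + 3*(-3)*conj(0) + 3*(1)*conj(0)]
      = (1/12)[(18) + (-14) + (2) + (-6) + (0) + (0)] = 0/12 = 0
Dimension check: dim(rho) = sum (mult * dim) = 0*1 + 1*1 + 1*1 + 3*1 + 2*2 + 0*2 = 9 = chi_rho(e) = 9.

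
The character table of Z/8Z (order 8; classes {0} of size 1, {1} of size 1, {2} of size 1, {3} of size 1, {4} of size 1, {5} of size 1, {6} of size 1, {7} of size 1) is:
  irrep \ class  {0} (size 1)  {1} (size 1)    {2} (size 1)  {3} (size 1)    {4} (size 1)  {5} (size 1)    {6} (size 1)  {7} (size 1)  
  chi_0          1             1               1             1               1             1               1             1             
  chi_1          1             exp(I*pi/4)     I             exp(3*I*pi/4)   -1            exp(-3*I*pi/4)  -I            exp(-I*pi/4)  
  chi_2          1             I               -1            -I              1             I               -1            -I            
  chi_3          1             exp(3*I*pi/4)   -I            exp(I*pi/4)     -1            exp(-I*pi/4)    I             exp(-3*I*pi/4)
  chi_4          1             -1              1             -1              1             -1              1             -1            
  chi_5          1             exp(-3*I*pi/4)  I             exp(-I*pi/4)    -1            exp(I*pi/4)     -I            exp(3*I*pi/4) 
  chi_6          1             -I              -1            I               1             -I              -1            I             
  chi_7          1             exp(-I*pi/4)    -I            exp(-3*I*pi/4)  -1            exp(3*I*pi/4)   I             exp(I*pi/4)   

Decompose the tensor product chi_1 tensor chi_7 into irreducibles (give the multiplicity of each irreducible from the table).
chi_1 tensor chi_7 = chi_0 (all other irreducibles have multiplicity 0).

Proof sketch: The character of a tensor product is the pointwise product (chi_1 * chi_7)(C) = chi_1(C) * chi_7(C):
  {0}: (1)*(1), {1}: (exp(I*pi/4))*(exp(-I*pi/4)), {2}: (I)*(-I), {3}: (exp(3*I*pi/4))*(exp(-3*I*pi/4)), {4}: (-1)*(-1), {5}: (exp(-3*I*pi/4))*(exp(3*I*pi/4)), {6}: (-I)*(I), {7}: (exp(-I*pi/4))*(exp(I*pi/4))
so (chi_1 * chi_7) takes values
  {0} -> 1, {1} -> 1, {2} -> 1, {3} -> 1, {4} -> 1, {5} -> 1, {6} -> 1, {7} -> 1.
Now take the inner product of this character with each irreducible chi from the table, <chi_1*chi_7, chi> = (1/8) sum_C |C| (chi_1*chi_7)(C) conj(chi(C)):
  <chi_1*chi_7, chi_0> = (1/8)[1*(1)*conj(1) + 1*(1)*conj(1) + 1*(1)*conj(1) + 1*(1)*conj(1) + 1*(1)*conj(1) + 1*(1)*conj(1) + 1*(1)*conj(1) + 1*(1)*conj(1)]
      = (1/8)[(1) + (1) + (1) + (1) + (1) + (1) + (1) + (1)] = 8/8 = 1
  <chi_1*chi_7, chi_1> = (1/8)[1*(1)*conj(1) + 1*(1)*conj(exp(I*pi/4)) + 1*(1)*conj(I) + 1*(1)*conj(exp(3*I*pi/4)) + 1*(1)*conj(-1) + 1*(1)*conj(exp(-3*I*pi/4)) + 1*(1)*conj(-I) + 1*(1)*conj(exp(-I*pi/4))]
      = (1/8)[(1) + (exp(-I*pi/4)) + (-I) + (exp(-3*I*pi/4)) + (-1) + (exp(3*I*pi/4)) + (I) + (exp(I*pi/4))] = 0/8 = 0
  <chi_1*chi_7, chi_2> = (1/8)[1*(1)*conj(1) + 1*(1)*conj(I) + 1*(1)*conj(-1) + 1*(1)*conj(-I) + 1*(1)*conj(1) + 1*(1)*conj(I) + 1*(1)*conj(-1) + 1*(1)*conj(-I)]
      = (1/8)[(1) + (-I) + (-1) + (I) + (1) + (-I) + (-1) + (I)] = 0/8 = 0
  <chi_1*chi_7, chi_3> = (1/8)[1*(1)*conj(1) + 1*(1)*conj(exp(3*I*pi/4)) + 1*(1)*conj(-I) + 1*(1)*conj(exp(I*pi/4)) + 1*(1)*conj(-1) + 1*(1)*conj(exp(-I*pi/4)) + 1*(1)*conj(I) + 1*(1)*conj(exp(-3*I*pi/4))]
      = (1/8)[(1) + (exp(-3*I*pi/4)) + (I) + (exp(-I*pi/4)) + (-1) + (exp(I*pi/4)) + (-I) + (exp(3*I*pi/4))] = 0/8 = 0
  <chi_1*chi_7, chi_4> = (1/8)[1*(1)*conj(1) + 1*(1)*conj(-1) + 1*(1)*conj(1) + 1*(1)*conj(-1) + 1*(1)*conj(1) + 1*(1)*conj(-1) + 1*(1)*conj(1) + 1*(1)*conj(-1)]
      = (1/8)[(1) + (-1) + (1) + (-1) + (1) + (-1) + (1) + (-1)] = 0/8 = 0
  <chi_1*chi_7, chi_5> = (1/8)[1*(1)*conj(1) + 1*(1)*conj(exp(-3*I*pi/4)) + 1*(1)*conj(I) + 1*(1)*conj(exp(-I*pi/4)) + 1*(1)*conj(-1) + 1*(1)*conj(exp(I*pi/4)) + 1*(1)*conj(-I) + 1*(1)*conj(exp(3*I*pi/4))]
      = (1/8)[(1) + (exp(3*I*pi/4)) + (-I) + (exp(I*pi/4)) + (-1) + (exp(-I*pi/4)) + (I) + (exp(-3*I*pi/4))] = 0/8 = 0
  <chi_1*chi_7, chi_6> = (1/8)[1*(1)*conj(1) + 1*(1)*conj(-I) + 1*(1)*conj(-1) + 1*(1)*conj(I) + 1*(1)*conj(1) + 1*(1)*conj(-I) + 1*(1)*conj(-1) + 1*(1)*conj(I)]
      = (1/8)[(1) + (I) + (-1) + (-I) + (1) + (I) + (-1) + (-I)] = 0/8 = 0
  <chi_1*chi_7, chi_7> = (1/8)[1*(1)*conj(1) + 1*(1)*conj(exp(-I*pi/4)) + 1*(1)*conj(-I) + 1*(1)*conj(exp(-3*I*pi/4)) + 1*(1)*conj(-1) + 1*(1)*conj(exp(3*I*pi/4)) + 1*(1)*conj(I) + 1*(1)*conj(exp(I*pi/4))]
      = (1/8)[(1) + (exp(I*pi/4)) + (I) + (exp(3*I*pi/4)) + (-1) + (exp(-3*I*pi/4)) + (-I) + (exp(-I*pi/4))] = 0/8 = 0
(Exp terms are combined using exp(i*s)*conj(exp(i*t)) = exp(i*(s-t)), and sums of them are collapsed using the identity that for every m > 1 the m distinct m-th roots of unity sum to 0, e.g. 1 + exp(2*I*pi/3) + exp(-2*I*pi/3) = 0.)
Hence the multiplicities are chi_0: 1. Dimension check: dim(chi_1)*dim(chi_7) = 1*1 = 1 and sum (mult * dim) = 1*1 = 1.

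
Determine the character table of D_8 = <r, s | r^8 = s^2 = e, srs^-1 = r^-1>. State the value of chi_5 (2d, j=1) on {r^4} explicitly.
Conjugacy classes: {e} of size 1, {r^4} of size 1, {r^1, r^7} of size 2, {r^2, r^6} of size 2, {r^3, r^5} of size 2, {s, sr^2, ...} of size 4, {sr, sr^3, ...} of size 4.
Character table:
  irrep \ class              {e} (size 1)  {r^4} (size 1)  {r^1, r^7} (size 2)  {r^2, r^6} (size 2)  {r^3, r^5} (size 2)  {s, sr^2, ...} (size 4)  {sr, sr^3, ...} (size 4)
  chi_1 (triv)               1             1               1                    1                    1                    1                        1                       
  chi_2 (sign: r->1, s->-1)  1             1               1                    1                    1                    -1                       -1                      
  chi_3 (r->-1, s->1)        1             1               -1                   1                    -1                   1                        -1                      
  chi_4 (r->-1, s->-1)       1             1               -1                   1                    -1                   -1                       1                       
  chi_5 (2d, j=1)            2             -2              sqrt(2)              0                    -sqrt(2)             0                        0                       
  chi_6 (2d, j=2)            2             2               0                    -2                   0                    0                        0                       
  chi_7 (2d, j=3)            2             -2              -sqrt(2)             0                    sqrt(2)              0                        0                       

Spot check: chi_5 (2d, j=1) on {r^4} = -2.

Argument: D_8 has order 2*8 = 16 with 7 conjugacy classes, hence 7 irreducibles. Sum of squared dims 1 + 1 + 1 + 1 + 4 + 4 + 4 = 16 = |G|. Linear characters come from the abelianisation; the 2-dimensional irreps have character r^k -> 2*cos(2*pi*j*k/8), reflections -> 0.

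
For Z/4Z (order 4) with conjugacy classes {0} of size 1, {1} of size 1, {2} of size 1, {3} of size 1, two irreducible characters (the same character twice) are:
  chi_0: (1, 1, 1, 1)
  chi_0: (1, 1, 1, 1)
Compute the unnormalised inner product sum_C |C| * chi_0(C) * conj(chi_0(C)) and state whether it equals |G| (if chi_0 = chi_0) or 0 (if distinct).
Sum = 4 = |G| = 4; so <chi_0, chi_0> = 1 (norm-1 confirms irreducibility).

Working: Compute term by term over conjugacy classes (|C| * chi_0(C) * conj(chi_0(C))):
  1*(1)*conj(1) + 1*(1)*conj(1) + 1*(1)*conj(1) + 1*(1)*conj(1)
  = (1) + (1) + (1) + (1)
  = 4.
(Exp terms are combined using exp(i*s)*conj(exp(i*t)) = exp(i*(s-t)), and sums of them are collapsed using the identity that for every m > 1 the m distinct m-th roots of unity sum to 0, e.g. 1 + exp(2*I*pi/3) + exp(-2*I*pi/3) = 0.)
Dividing by |G| = 4 gives 4/4 = 1, matching the row-orthogonality relation <chi_0, chi_0> = [chi_0 = chi_0].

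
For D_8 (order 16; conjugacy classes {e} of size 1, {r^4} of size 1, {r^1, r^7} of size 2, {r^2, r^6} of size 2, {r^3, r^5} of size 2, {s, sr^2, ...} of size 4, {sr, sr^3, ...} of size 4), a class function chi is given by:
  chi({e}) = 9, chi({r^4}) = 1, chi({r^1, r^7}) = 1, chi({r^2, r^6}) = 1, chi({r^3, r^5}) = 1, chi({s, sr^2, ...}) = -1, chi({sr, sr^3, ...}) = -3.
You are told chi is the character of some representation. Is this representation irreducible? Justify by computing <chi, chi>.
Not irreducible (reducible): <chi, chi> = 8 > 1.

Details: <chi, chi> = (1/|G|) sum_C |C| * |chi(C)|^2 = (1/16)[1*|9|^2 + 1*|1|^2 + 2*|1|^2 + 2*|1|^2 + 2*|1|^2 + 4*|-1|^2 + 4*|-3|^2]
  = (1/16)[(81) + (1) + (2) + (2) + (2) + (4) + (36)] = 128/16 = 8.
A character is irreducible iff <chi, chi> = 1, so this representation is reducible.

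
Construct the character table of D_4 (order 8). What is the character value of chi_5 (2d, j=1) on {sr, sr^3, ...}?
Conjugacy classes: {e} of size 1, {r^2} of size 1, {r^1, r^3} of size 2, {s, sr^2, ...} of size 2, {sr, sr^3, ...} of size 2.
Character table:
  irrep \ class              {e} (size 1)  {r^2} (size 1)  {r^1, r^3} (size 2)  {s, sr^2, ...} (size 2)  {sr, sr^3, ...} (size 2)
  chi_1 (triv)               1             1               1                    1                        1                       
  chi_2 (sign: r->1, s->-1)  1             1               1                    -1                       -1                      
  chi_3 (r->-1, s->1)        1             1               -1                   1                        -1                      
  chi_4 (r->-1, s->-1)       1             1               -1                   -1                       1                       
  chi_5 (2d, j=1)            2             -2              0                    0                        0                       

Spot check: chi_5 (2d, j=1) on {sr, sr^3, ...} = 0.

Solution. D_4 has order 2*4 = 8 with 5 conjugacy classes, hence 5 irreducibles. Sum of squared dims 1 + 1 + 1 + 1 + 4 = 8 = |G|. Linear characters come from the abelianisation; the 2-dimensional irreps have character r^k -> 2*cos(2*pi*j*k/4), reflections -> 0.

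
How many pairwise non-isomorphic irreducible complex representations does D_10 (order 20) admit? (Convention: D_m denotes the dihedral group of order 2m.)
8

Details: The number of irreducible complex representations of a finite group equals its number of conjugacy classes. D_10 has 8 conjugacy classes (n/2 + 3 for n even), so D_10 (order 20) has exactly 8 irreducible complex representations.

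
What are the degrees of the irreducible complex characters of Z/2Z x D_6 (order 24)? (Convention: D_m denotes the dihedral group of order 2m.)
Dimensions: 1, 1, 1, 1, 1, 1, 1, 1, 2, 2, 2, 2

Derivation: There are 12 irreducibles (= number of conjugacy classes). Their dimensions d_i satisfy sum d_i^2 = |G| = 24: 1 + 1 + 1 + 1 + 1 + 1 + 1 + 1 + 4 + 4 + 4 + 4 = 24. (For the product with Z/2Z: each of the 2 1-dim characters of Z/2Z tensors with each irrep of D_6, giving 2 copies of each D_6-dimension.)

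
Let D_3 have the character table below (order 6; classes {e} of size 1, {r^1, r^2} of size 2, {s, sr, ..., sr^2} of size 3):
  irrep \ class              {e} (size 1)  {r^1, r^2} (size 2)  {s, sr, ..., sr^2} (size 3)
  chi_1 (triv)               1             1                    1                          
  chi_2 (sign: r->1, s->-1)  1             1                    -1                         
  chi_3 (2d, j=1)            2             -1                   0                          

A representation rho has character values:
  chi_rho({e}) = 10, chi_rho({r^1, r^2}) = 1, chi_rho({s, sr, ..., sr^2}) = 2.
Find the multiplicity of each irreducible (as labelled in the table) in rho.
Multiplicities: chi_1: 3, chi_2: 1, chi_3: 3.

Reasoning: Use <chi_rho, chi> = (1/|G|) sum_C |C| * chi_rho(C) * conj(chi(C)) with |G| = 6 for each irreducible chi in the table:
  <chi_rho, chi_1> = (1/6)[1*(10)*conj(1) + 2*(1)*conj(1) + 3*(2)*conj(1)]
      = (1/6)[(10) + (2) + (6)] = 18/6 = 3
  <chi_rho, chi_2> = (1/6)[1*(10)*conj(1) + 2*(1)*conj(1) + 3*(2)*conj(-1)]
      = (1/6)[(10) + (2) + (-6)] = 6/6 = 1
  <chi_rho, chi_3> = (1/6)[1*(10)*conj(2) + 2*(1)*conj(-1) + 3*(2)*conj(0)]
      = (1/6)[(20) + (-2) + (0)] = 18/6 = 3
Dimension check: dim(rho) = sum (mult * dim) = 3*1 + 1*1 + 3*2 = 10 = chi_rho(e) = 10.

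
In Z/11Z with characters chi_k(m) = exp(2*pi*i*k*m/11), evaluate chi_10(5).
chi_10(5) = zeta_11^50 = exp(-10*I*pi/11)

Argument: chi_10(5) = zeta_11^(10*5) = zeta_11^50. Since zeta_11^11 = 1, this equals zeta_11^6 = exp(2*pi*i*6/11) = exp(-10*I*pi/11).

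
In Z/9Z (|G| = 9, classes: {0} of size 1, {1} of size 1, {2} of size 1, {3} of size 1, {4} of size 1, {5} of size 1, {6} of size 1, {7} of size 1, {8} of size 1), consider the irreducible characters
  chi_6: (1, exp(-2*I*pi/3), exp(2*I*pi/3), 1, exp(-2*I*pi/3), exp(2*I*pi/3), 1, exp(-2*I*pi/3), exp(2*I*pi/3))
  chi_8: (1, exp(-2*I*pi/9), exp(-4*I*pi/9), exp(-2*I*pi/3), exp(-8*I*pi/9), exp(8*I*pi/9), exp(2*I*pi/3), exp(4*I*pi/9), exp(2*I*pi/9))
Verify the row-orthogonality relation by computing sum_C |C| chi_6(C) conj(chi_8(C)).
Sum = 0; so <chi_6, chi_8> = 0 (distinct irreducibles are orthogonal).

Details: Compute term by term over conjugacy classes (|C| * chi_6(C) * conj(chi_8(C))):
  1*(1)*conj(1) + 1*(exp(-2*I*pi/3))*conj(exp(-2*I*pi/9)) + 1*(exp(2*I*pi/3))*conj(exp(-4*I*pi/9)) + 1*(1)*conj(exp(-2*I*pi/3)) + 1*(exp(-2*I*pi/3))*conj(exp(-8*I*pi/9)) + 1*(exp(2*I*pi/3))*conj(exp(8*I*pi/9)) + 1*(1)*conj(exp(2*I*pi/3)) + 1*(exp(-2*I*pi/3))*conj(exp(4*I*pi/9)) + 1*(exp(2*I*pi/3))*conj(exp(2*I*pi/9))
  = (1) + (exp(-4*I*pi/9)) + (exp(-8*I*pi/9)) + (exp(2*I*pi/3)) + (exp(2*I*pi/9)) + (exp(-2*I*pi/9)) + (exp(-2*I*pi/3)) + (exp(8*I*pi/9)) + (exp(4*I*pi/9))
  = 0.
(Exp terms are combined using exp(i*s)*conj(exp(i*t)) = exp(i*(s-t)), and sums of them are collapsed using the identity that for every m > 1 the m distinct m-th roots of unity sum to 0, e.g. 1 + exp(2*I*pi/3) + exp(-2*I*pi/3) = 0.)
Dividing by |G| = 9 gives 0/9 = 0, matching the row-orthogonality relation <chi_6, chi_8> = [chi_6 = chi_8].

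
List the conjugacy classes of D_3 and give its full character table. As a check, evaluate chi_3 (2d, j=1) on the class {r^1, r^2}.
Conjugacy classes: {e} of size 1, {r^1, r^2} of size 2, {s, sr, ..., sr^2} of size 3.
Character table:
  irrep \ class              {e} (size 1)  {r^1, r^2} (size 2)  {s, sr, ..., sr^2} (size 3)
  chi_1 (triv)               1             1                    1                          
  chi_2 (sign: r->1, s->-1)  1             1                    -1                         
  chi_3 (2d, j=1)            2             -1                   0                          

Spot check: chi_3 (2d, j=1) on {r^1, r^2} = -1.

Justification: D_3 has order 2*3 = 6 with 3 conjugacy classes, hence 3 irreducibles. Sum of squared dims 1 + 1 + 4 = 6 = |G|. Linear characters come from the abelianisation; the 2-dimensional irreps have character r^k -> 2*cos(2*pi*j*k/3), reflections -> 0.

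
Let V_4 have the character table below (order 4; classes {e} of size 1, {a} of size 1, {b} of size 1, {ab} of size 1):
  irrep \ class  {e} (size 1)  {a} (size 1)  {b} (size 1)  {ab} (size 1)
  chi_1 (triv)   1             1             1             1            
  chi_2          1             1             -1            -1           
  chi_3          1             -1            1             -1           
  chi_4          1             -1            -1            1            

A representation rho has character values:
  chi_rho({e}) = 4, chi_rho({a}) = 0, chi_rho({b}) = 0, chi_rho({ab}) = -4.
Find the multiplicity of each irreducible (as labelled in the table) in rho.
Multiplicities: chi_1: 0, chi_2: 2, chi_3: 2, chi_4: 0.

Use <chi_rho, chi> = (1/|G|) sum_C |C| * chi_rho(C) * conj(chi(C)) with |G| = 4 for each irreducible chi in the table:
  <chi_rho, chi_1> = (1/4)[1*(4)*conj(1) + 1*(0)*conj(1) + 1*(0)*conj(1) + 1*(-4)*conj(1)]
      = (1/4)[(4) + (0) + (0) + (-4)] = 0/4 = 0
  <chi_rho, chi_2> = (1/4)[1*(4)*conj(1) + 1*(0)*conj(1) + 1*(0)*conj(-1) + 1*(-4)*conj(-1)]
      = (1/4)[(4) + (0) + (0) + (4)] = 8/4 = 2
  <chi_rho, chi_3> = (1/4)[1*(4)*conj(1) + 1*(0)*conj(-1) + 1*(0)*conj(1) + 1*(-4)*conj(-1)]
      = (1/4)[(4) + (0) + (0) + (4)] = 8/4 = 2
  <chi_rho, chi_4> = (1/4)[1*(4)*conj(1) + 1*(0)*conj(-1) + 1*(0)*conj(-1) + 1*(-4)*conj(1)]
      = (1/4)[(4) + (0) + (0) + (-4)] = 0/4 = 0
Dimension check: dim(rho) = sum (mult * dim) = 0*1 + 2*1 + 2*1 + 0*1 = 4 = chi_rho(e) = 4.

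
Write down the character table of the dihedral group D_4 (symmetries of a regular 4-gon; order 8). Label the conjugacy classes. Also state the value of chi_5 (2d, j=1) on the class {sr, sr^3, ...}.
Conjugacy classes: {e} of size 1, {r^2} of size 1, {r^1, r^3} of size 2, {s, sr^2, ...} of size 2, {sr, sr^3, ...} of size 2.
Character table:
  irrep \ class              {e} (size 1)  {r^2} (size 1)  {r^1, r^3} (size 2)  {s, sr^2, ...} (size 2)  {sr, sr^3, ...} (size 2)
  chi_1 (triv)               1             1               1                    1                        1                       
  chi_2 (sign: r->1, s->-1)  1             1               1                    -1                       -1                      
  chi_3 (r->-1, s->1)        1             1               -1                   1                        -1                      
  chi_4 (r->-1, s->-1)       1             1               -1                   -1                       1                       
  chi_5 (2d, j=1)            2             -2              0                    0                        0                       

Spot check: chi_5 (2d, j=1) on {sr, sr^3, ...} = 0.

Details: D_4 has order 2*4 = 8 with 5 conjugacy classes, hence 5 irreducibles. Sum of squared dims 1 + 1 + 1 + 1 + 4 = 8 = |G|. Linear characters come from the abelianisation; the 2-dimensional irreps have character r^k -> 2*cos(2*pi*j*k/4), reflections -> 0.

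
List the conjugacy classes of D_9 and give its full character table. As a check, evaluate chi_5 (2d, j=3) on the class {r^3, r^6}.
Conjugacy classes: {e} of size 1, {r^1, r^8} of size 2, {r^2, r^7} of size 2, {r^3, r^6} of size 2, {r^4, r^5} of size 2, {s, sr, ..., sr^8} of size 9.
Character table:
  irrep \ class              {e} (size 1)  {r^1, r^8} (size 2)  {r^2, r^7} (size 2)  {r^3, r^6} (size 2)  {r^4, r^5} (size 2)  {s, sr, ..., sr^8} (size 9)
  chi_1 (triv)               1             1                    1                    1                    1                    1                          
  chi_2 (sign: r->1, s->-1)  1             1                    1                    1                    1                    -1                         
  chi_3 (2d, j=1)            2             2*cos(2*pi/9)        2*cos(4*pi/9)        -1                   -2*cos(pi/9)         0                          
  chi_4 (2d, j=2)            2             2*cos(4*pi/9)        -2*cos(pi/9)         -1                   2*cos(2*pi/9)        0                          
  chi_5 (2d, j=3)            2             -1                   -1                   2                    -1                   0                          
  chi_6 (2d, j=4)            2             -2*cos(pi/9)         2*cos(2*pi/9)        -1                   2*cos(4*pi/9)        0                          

Spot check: chi_5 (2d, j=3) on {r^3, r^6} = 2.

Justification: D_9 has order 2*9 = 18 with 6 conjugacy classes, hence 6 irreducibles. Sum of squared dims 1 + 1 + 4 + 4 + 4 + 4 = 18 = |G|. Linear characters come from the abelianisation; the 2-dimensional irreps have character r^k -> 2*cos(2*pi*j*k/9), reflections -> 0.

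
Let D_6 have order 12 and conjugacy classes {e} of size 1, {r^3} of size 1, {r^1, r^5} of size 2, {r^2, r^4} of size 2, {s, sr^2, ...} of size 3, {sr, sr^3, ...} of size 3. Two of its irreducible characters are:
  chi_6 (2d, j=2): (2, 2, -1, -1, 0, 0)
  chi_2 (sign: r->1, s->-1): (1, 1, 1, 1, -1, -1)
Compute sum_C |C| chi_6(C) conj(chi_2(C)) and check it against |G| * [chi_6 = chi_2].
Sum = 0; so <chi_6, chi_2> = 0 (distinct irreducibles are orthogonal).

Why: Compute term by term over conjugacy classes (|C| * chi_6(C) * conj(chi_2(C))):
  1*(2)*conj(1) + 1*(2)*conj(1) + 2*(-1)*conj(1) + 2*(-1)*conj(1) + 3*(0)*conj(-1) + 3*(0)*conj(-1)
  = (2) + (2) + (-2) + (-2) + (0) + (0)
  = 0.
Dividing by |G| = 12 gives 0/12 = 0, matching the row-orthogonality relation <chi_6, chi_2> = [chi_6 = chi_2].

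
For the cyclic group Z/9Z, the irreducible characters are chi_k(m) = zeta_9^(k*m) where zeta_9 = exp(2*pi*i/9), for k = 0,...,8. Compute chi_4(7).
chi_4(7) = zeta_9^28 = exp(2*I*pi/9)

chi_4(7) = zeta_9^(4*7) = zeta_9^28. Since zeta_9^9 = 1, this equals zeta_9^1 = exp(2*pi*i*1/9) = exp(2*I*pi/9).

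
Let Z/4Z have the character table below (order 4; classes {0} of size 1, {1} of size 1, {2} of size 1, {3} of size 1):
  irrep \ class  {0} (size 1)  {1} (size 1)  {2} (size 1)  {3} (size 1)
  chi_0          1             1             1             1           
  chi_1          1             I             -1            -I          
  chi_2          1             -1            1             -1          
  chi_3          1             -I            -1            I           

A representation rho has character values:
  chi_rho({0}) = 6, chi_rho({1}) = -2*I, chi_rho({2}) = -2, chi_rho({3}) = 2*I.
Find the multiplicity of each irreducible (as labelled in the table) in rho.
Multiplicities: chi_0: 1, chi_1: 1, chi_2: 1, chi_3: 3.

Solution. Use <chi_rho, chi> = (1/|G|) sum_C |C| * chi_rho(C) * conj(chi(C)) with |G| = 4 for each irreducible chi in the table:
  <chi_rho, chi_0> = (1/4)[1*(6)*conj(1) + 1*(-2*I)*conj(1) + 1*(-2)*conj(1) + 1*(2*I)*conj(1)]
      = (1/4)[(6) + (-2*I) + (-2) + (2*I)] = 4/4 = 1
  <chi_rho, chi_1> = (1/4)[1*(6)*conj(1) + 1*(-2*I)*conj(I) + 1*(-2)*conj(-1) + 1*(2*I)*conj(-I)]
      = (1/4)[(6) + (-2) + (2) + (-2)] = 4/4 = 1
  <chi_rho, chi_2> = (1/4)[1*(6)*conj(1) + 1*(-2*I)*conj(-1) + 1*(-2)*conj(1) + 1*(2*I)*conj(-1)]
      = (1/4)[(6) + (2*I) + (-2) + (-2*I)] = 4/4 = 1
  <chi_rho, chi_3> = (1/4)[1*(6)*conj(1) + 1*(-2*I)*conj(-I) + 1*(-2)*conj(-1) + 1*(2*I)*conj(I)]
      = (1/4)[(6) + (2) + (2) + (2)] = 12/4 = 3
(Exp terms are combined using exp(i*s)*conj(exp(i*t)) = exp(i*(s-t)), and sums of them are collapsed using the identity that for every m > 1 the m distinct m-th roots of unity sum to 0, e.g. 1 + exp(2*I*pi/3) + exp(-2*I*pi/3) = 0.)
Dimension check: dim(rho) = sum (mult * dim) = 1*1 + 1*1 + 1*1 + 3*1 = 6 = chi_rho(e) = 6.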